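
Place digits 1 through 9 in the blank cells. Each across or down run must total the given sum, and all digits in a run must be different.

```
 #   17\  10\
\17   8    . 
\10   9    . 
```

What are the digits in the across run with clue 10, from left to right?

17 in 2 cells must be {8,9}.
R1C2 = 17 − 8 = 9 completes the 17 across.
R2C2 = 10 − 9 = 1 completes the 10 across.

9 1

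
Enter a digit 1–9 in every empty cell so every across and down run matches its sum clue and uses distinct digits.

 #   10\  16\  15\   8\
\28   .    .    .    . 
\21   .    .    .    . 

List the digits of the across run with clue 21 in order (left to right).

2 7 9 3

16 in 2 cells must be {7,9}.
Nothing is forced directly, so branch on R1C2, whose candidates are 7 or 9. If R1C2 = 7: then R1C4 would have to be in {4,8,9} for the 28 across but in {1,2,3,5,6,7} for the 8 down — contradiction. So R1C2 = 9.
R2C2 = 16 − 9 = 7 completes the 16 down.
Nothing is forced directly, so branch on R1C3, whose candidates are 6 or 7 or 8. If R1C3 = 7: then R1C4 would have to be in {4,8} for the 28 across but in {1,2,3,5,6,7} for the 8 down — contradiction. If R1C3 = 8: then R2C3 would have to be in {1,2,3,4,5,6,8,9} for the 21 across but in {7} for the 15 down — contradiction. So R1C3 = 6.
R1C1 = 8: the only remaining digit allowed by both the 28 across and the 10 down.
R1C4 = 28 − 23 = 5 completes the 28 across.
R2C1 = 10 − 8 = 2 completes the 10 down.
R2C3 = 15 − 6 = 9 completes the 15 down.
R2C4 = 21 − 18 = 3 completes the 21 across.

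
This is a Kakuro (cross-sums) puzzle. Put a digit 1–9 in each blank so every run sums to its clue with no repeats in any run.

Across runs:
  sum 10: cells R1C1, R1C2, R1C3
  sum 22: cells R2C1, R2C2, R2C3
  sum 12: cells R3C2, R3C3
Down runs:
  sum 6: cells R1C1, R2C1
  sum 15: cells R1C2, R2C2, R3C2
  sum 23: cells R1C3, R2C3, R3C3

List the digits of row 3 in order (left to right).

23 in 3 cells must be {6,8,9}.
Only 6 fits R1C3 under both its across sum 10 and down sum 23.
The 22 across and the 6 down share only 5, so R2C1 = 5.
R1C1 = 6 − 5 = 1 completes the 6 down.
R1C2 = 10 − 7 = 3 completes the 10 across.
R2C2 = 8: the only remaining digit allowed by both the 22 across and the 15 down.
R2C3 = 22 − 13 = 9 completes the 22 across.
R3C2 = 15 − 11 = 4 completes the 15 down.
R3C3 = 12 − 4 = 8 completes the 12 across.

4 8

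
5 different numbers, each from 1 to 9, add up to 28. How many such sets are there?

9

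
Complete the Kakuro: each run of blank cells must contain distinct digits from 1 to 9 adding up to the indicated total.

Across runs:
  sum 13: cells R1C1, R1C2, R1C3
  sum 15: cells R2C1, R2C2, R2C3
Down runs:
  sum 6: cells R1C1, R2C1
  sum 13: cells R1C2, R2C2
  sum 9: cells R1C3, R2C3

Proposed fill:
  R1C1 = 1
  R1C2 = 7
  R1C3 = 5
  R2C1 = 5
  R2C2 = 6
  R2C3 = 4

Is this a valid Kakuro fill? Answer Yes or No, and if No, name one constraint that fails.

Across: 1+7+5=13; 5+6+4=15. Down: 1+5=6; 7+6=13; 5+4=9. No digit repeats within any run.

Yes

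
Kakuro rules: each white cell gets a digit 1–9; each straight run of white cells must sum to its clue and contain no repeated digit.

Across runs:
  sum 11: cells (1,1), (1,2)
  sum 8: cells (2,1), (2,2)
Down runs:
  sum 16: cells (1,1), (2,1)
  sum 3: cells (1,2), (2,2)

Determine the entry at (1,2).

2

16 in 2 cells must be {7,9}; 3 in 2 cells must be {1,2}.
The 11 across and the 3 down share only 2, so (1,2) = 2.
The 8 across and the 16 down share only 7, so (2,1) = 7.
(2,2) = 8 − 7 = 1 completes the 8 across.
(1,1) = 11 − 2 = 9 completes the 11 across.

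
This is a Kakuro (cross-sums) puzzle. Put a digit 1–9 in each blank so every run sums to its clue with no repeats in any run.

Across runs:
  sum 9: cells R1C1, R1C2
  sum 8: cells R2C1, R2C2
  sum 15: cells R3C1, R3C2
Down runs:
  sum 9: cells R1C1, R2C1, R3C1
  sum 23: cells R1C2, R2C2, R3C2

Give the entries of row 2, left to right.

2 6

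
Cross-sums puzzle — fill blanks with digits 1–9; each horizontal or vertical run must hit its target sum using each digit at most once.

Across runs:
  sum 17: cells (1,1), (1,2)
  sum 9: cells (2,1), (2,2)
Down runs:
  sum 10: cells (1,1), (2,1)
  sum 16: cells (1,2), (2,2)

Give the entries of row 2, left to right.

2 7

17 in 2 cells must be {8,9}; 16 in 2 cells must be {7,9}.
The 17 across and the 16 down share only 9, so (1,2) = 9.
(2,2) = 16 − 9 = 7 completes the 16 down.
(1,1) = 17 − 9 = 8 completes the 17 across.
(2,1) = 9 − 7 = 2 completes the 9 across.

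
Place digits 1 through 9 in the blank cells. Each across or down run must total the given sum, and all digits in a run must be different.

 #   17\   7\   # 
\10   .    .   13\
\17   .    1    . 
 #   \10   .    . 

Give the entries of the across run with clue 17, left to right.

17 in 2 cells must be {8,9}; 7 in 3 cells must be {1,2,4}.
R2C1 = 9: the only remaining digit allowed by both the 17 across and the 17 down.
R2C3 = 17 − 10 = 7 completes the 17 across.
R3C3 = 13 − 7 = 6 completes the 13 down.
R1C1 = 17 − 9 = 8 completes the 17 down.
R1C2 = 10 − 8 = 2 completes the 10 across.
R3C2 = 10 − 6 = 4 completes the 10 across.

9 1 7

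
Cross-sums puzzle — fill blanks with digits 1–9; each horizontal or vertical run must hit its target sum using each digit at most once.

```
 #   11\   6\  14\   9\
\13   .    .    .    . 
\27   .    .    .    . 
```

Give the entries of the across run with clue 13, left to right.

4, 1, 5, 3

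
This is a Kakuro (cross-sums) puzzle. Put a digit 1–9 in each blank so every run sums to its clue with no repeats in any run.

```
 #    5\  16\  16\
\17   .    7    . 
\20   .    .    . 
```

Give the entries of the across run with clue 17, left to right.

1, 7, 9

16 in 2 cells must be {7,9}.
Given what's placed, R1C3 must be 9 to fit the 17 across and 16 down.
R2C2 = 16 − 7 = 9 completes the 16 down.
R2C3 = 16 − 9 = 7 completes the 16 down.
R1C1 = 17 − 16 = 1 completes the 17 across.
R2C1 = 20 − 16 = 4 completes the 20 across.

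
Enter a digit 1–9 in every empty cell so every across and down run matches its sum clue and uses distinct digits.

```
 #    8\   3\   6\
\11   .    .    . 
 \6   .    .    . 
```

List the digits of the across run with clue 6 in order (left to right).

6 in 3 cells must be {1,2,3}; 3 in 2 cells must be {1,2}.
Nothing is forced directly, so branch on R1C2, whose candidates are 1 or 2. If R1C2 = 1: that forces R2C2 = 2, R2C3 = 1, after which R1C3 would have to be in {2,3,4,6,7,8} for the 11 across but in {5} for the 6 down — contradiction. So R1C2 = 2.
R2C2 = 3 − 2 = 1 completes the 3 down.
Given what's placed, R2C3 must be 2 to fit the 6 across and 6 down.
R1C3 = 6 − 2 = 4 completes the 6 down.
R2C1 = 6 − 3 = 3 completes the 6 across.
R1C1 = 11 − 6 = 5 completes the 11 across.

3, 1, 2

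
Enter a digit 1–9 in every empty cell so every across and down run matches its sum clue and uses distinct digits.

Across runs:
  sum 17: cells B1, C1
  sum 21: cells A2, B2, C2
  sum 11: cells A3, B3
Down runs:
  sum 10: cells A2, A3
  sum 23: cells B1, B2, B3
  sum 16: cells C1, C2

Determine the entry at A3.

2

17 in 2 cells must be {8,9}; 23 in 3 cells must be {6,8,9}; 16 in 2 cells must be {7,9}.
The 17 across and the 16 down share only 9, so C1 = 9.
C2 = 16 − 9 = 7 completes the 16 down.
B1 = 17 − 9 = 8 completes the 17 across.
No cell is forced outright now. B2 can only be 6 or 9 (the digits allowed by both its 21 across and its 23 down). If B2 = 9: then A2 would have to be in {5} for the 21 across but in {1,2,3,4,6,7,8,9} for the 10 down — contradiction. So B2 = 6.
A2 = 21 − 13 = 8 completes the 21 across.
A3 = 10 − 8 = 2 completes the 10 down.
B3 = 11 − 2 = 9 completes the 11 across.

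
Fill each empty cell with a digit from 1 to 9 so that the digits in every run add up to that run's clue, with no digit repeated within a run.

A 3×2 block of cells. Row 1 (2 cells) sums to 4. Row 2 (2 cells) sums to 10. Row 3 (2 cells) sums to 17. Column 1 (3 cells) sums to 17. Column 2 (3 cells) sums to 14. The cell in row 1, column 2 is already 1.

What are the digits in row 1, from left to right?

4 in 2 cells must be {1,3}; 17 in 2 cells must be {8,9}.
(1,1) = 4 − 1 = 3 completes the 4 across.
No cell is forced outright now. (3,1) can only be 8 or 9 (the digits allowed by both its 17 across and its 17 down). If (3,1) = 9: then (2,1) would have to be in {1,2,3,4,6,7,8,9} for the 10 across but in {5} for the 17 down — contradiction. So (3,1) = 8.
(2,1) = 17 − 11 = 6 completes the 17 down.
(2,2) = 10 − 6 = 4 completes the 10 across.
(3,2) = 17 − 8 = 9 completes the 17 across.

3, 1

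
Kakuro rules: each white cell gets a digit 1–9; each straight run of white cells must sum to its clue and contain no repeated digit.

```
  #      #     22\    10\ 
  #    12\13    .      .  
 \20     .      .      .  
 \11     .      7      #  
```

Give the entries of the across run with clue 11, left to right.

4 7

R3C1 = 11 − 7 = 4 completes the 11 across.
R2C1 = 12 − 4 = 8 completes the 12 down.
Given what's placed, R2C2 must be 9 to fit the 20 across and 22 down.
R2C3 = 20 − 17 = 3 completes the 20 across.
R1C2 = 22 − 16 = 6 completes the 22 down.
R1C3 = 13 − 6 = 7 completes the 13 across.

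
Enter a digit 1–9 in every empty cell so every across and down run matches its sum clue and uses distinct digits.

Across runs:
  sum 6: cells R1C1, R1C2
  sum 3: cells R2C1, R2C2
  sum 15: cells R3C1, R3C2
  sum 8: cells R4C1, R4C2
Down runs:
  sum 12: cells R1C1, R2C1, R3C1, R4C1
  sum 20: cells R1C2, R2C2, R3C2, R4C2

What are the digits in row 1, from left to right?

3 in 2 cells must be {1,2}.
Only 6 fits R3C1 under both its across sum 15 and down sum 12.
R3C2 = 15 − 6 = 9 completes the 15 across.
Nothing is forced directly, so branch on R1C1, whose candidates are 1 or 2. If R1C1 = 1: that forces R1C2 = 5, R2C1 = 2, after which R2C2 would have to be in {1} for the 3 across but in {2,4} for the 20 down — contradiction. So R1C1 = 2.
R1C2 = 6 − 2 = 4 completes the 6 across.

2, 4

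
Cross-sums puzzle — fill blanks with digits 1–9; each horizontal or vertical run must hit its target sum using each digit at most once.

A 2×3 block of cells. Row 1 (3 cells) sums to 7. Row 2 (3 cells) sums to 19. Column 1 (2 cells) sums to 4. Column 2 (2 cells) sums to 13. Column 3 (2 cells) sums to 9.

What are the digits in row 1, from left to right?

1 4 2

7 in 3 cells must be {1,2,4}; 4 in 2 cells must be {1,3}.
The 7 across and the 4 down share only 1, so (1,1) = 1.
Given what's placed, (1,2) must be 4 to fit the 7 across and 13 down.
(1,3) = 7 − 5 = 2 completes the 7 across.
(2,1) = 4 − 1 = 3 completes the 4 down.
(2,2) = 13 − 4 = 9 completes the 13 down.
(2,3) = 19 − 12 = 7 completes the 19 across.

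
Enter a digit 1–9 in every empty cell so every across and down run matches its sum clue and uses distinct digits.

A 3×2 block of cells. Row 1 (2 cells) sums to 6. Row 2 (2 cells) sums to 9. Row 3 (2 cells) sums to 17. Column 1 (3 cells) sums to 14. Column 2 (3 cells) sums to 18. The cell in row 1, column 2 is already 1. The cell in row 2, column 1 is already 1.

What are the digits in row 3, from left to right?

17 in 2 cells must be {8,9}.
(1,1) = 6 − 1 = 5 completes the 6 across.
(2,2) = 9 − 1 = 8 completes the 9 across.
(3,1) = 14 − 6 = 8 completes the 14 down.
(3,2) = 17 − 8 = 9 completes the 17 across.

8 9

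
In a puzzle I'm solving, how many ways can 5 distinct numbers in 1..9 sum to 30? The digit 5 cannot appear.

2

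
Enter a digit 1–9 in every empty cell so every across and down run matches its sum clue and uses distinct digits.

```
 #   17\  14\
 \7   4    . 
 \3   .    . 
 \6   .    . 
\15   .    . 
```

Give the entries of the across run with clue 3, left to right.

1, 2

3 in 2 cells must be {1,2}.
R1C2 = 7 − 4 = 3 completes the 7 across.
No cell is forced outright now. R2C1 can only be 1 or 2 (the digits allowed by both its 3 across and its 17 down). If R2C1 = 2: that forces R2C2 = 1, R3C1 = 5, after which R3C2 would have to be in {1} for the 6 across but in {2,4,6,8} for the 14 down — contradiction. So R2C1 = 1.
R2C2 = 3 − 1 = 2 completes the 3 across.
Given what's placed, R3C1 must be 5 to fit the 6 across and 17 down.
R3C2 = 6 − 5 = 1 completes the 6 across.
R4C1 = 17 − 10 = 7 completes the 17 down.
R4C2 = 15 − 7 = 8 completes the 15 across.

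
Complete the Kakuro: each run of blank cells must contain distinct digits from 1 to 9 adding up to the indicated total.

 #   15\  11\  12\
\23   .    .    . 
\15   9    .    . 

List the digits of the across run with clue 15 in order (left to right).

23 in 3 cells must be {6,8,9}.
R1C1 = 15 − 9 = 6 completes the 15 down.
Nothing is forced directly, so branch on R2C3, whose candidates are 4 or 5. If R2C3 = 5: then R1C3 would have to be in {8,9} for the 23 across but in {7} for the 12 down — contradiction. So R2C3 = 4.
R1C3 = 12 − 4 = 8 completes the 12 down.
R2C2 = 15 − 13 = 2 completes the 15 across.
R1C2 = 23 − 14 = 9 completes the 23 across.

9 2 4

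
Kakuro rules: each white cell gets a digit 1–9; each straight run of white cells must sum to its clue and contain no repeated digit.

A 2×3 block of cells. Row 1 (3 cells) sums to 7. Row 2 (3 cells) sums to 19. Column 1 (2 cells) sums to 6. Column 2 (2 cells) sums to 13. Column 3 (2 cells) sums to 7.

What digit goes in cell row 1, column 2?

4

7 in 3 cells must be {1,2,4}.
The 7 across and the 13 down share only 4, so (1,2) = 4.
(2,2) = 13 − 4 = 9 completes the 13 down.
Nothing is forced directly, so branch on (2,1), whose candidates are 2 or 4. If (2,1) = 2: then (1,1) would have to be in {1,2} for the 7 across but in {4} for the 6 down — contradiction. So (2,1) = 4.
(1,1) = 6 − 4 = 2 completes the 6 down.
(1,3) = 7 − 6 = 1 completes the 7 across.
(2,3) = 19 − 13 = 6 completes the 19 across.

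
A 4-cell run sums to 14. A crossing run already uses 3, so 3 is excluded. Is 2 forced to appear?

Every partition of 14 into 4 distinct digits under that restriction includes 2: {1,2,4,7}, {1,2,5,6}.

Yes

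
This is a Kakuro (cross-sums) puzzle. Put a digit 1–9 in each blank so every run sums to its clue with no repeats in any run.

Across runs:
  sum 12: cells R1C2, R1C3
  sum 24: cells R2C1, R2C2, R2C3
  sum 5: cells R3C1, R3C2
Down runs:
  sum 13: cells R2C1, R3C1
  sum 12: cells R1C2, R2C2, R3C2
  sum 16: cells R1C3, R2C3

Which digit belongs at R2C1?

24 in 3 cells must be {7,8,9}; 16 in 2 cells must be {7,9}.
The 5 across and the 13 down share only 4, so R3C1 = 4.
R3C2 = 5 − 4 = 1 completes the 5 across.
R2C1 = 13 − 4 = 9 completes the 13 down.
R2C3 = 7: the only remaining digit allowed by both the 24 across and the 16 down.
R1C3 = 16 − 7 = 9 completes the 16 down.
R2C2 = 24 − 16 = 8 completes the 24 across.
R1C2 = 12 − 9 = 3 completes the 12 across.

9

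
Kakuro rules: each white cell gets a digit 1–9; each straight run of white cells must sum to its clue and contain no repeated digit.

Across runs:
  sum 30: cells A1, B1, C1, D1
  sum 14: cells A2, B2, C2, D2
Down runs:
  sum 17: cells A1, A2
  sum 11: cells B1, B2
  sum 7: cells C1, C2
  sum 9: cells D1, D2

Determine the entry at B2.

3

30 in 4 cells must be {6,7,8,9}; 17 in 2 cells must be {8,9}.
Only 6 fits C1 under both its across sum 30 and down sum 7.
The 14 across and the 17 down share only 8, so A2 = 8.
C2 = 7 − 6 = 1 completes the 7 down.
A1 = 17 − 8 = 9 completes the 17 down.
No cell is forced outright now. B2 can only be 2 or 3 (the digits allowed by both its 14 across and its 11 down). If B2 = 2: then B1 would have to be in {7,8} for the 30 across but in {9} for the 11 down — contradiction. So B2 = 3.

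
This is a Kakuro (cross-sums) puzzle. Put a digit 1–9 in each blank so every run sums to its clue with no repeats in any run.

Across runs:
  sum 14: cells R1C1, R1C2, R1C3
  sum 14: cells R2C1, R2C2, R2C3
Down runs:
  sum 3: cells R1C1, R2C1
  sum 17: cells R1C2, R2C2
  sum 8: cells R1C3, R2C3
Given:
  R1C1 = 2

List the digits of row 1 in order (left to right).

2, 9, 3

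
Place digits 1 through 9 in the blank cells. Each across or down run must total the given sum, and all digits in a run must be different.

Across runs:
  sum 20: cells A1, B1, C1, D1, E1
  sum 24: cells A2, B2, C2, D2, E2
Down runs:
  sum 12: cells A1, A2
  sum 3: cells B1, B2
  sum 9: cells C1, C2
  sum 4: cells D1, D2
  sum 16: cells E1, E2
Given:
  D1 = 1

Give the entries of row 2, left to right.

3 in 2 cells must be {1,2}; 4 in 2 cells must be {1,3}; 16 in 2 cells must be {7,9}.
B1 = 2: the only remaining digit allowed by both the 20 across and the 3 down.
B2 = 3 − 2 = 1 completes the 3 down.
D2 = 4 − 1 = 3 completes the 4 down.
Nothing is forced directly, so branch on E1, whose candidates are 7 or 9. If E1 = 7: that forces A1 = 4, C1 = 6, A2 = 8, after which C2 would have to be in {5,7} for the 24 across but in {3} for the 9 down — contradiction. So E1 = 9.
E2 = 16 − 9 = 7 completes the 16 down.
Nothing is forced directly, so branch on A1, whose candidates are 3 or 5. If A1 = 5: that forces C1 = 3, after which A2 would have to be in {4,5,8,9} for the 24 across but in {7} for the 12 down — contradiction. So A1 = 3.
C1 = 20 − 15 = 5 completes the 20 across.
A2 = 12 − 3 = 9 completes the 12 down.
C2 = 24 − 20 = 4 completes the 24 across.

9, 1, 4, 3, 7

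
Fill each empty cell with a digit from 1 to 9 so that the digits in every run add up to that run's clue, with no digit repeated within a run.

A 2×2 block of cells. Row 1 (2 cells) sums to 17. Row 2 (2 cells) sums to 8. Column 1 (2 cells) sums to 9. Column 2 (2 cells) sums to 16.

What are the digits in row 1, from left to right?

8 9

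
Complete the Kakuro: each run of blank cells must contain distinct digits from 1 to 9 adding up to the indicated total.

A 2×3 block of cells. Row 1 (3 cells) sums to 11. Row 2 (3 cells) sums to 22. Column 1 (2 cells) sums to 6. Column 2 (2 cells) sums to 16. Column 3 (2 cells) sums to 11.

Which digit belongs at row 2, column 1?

16 in 2 cells must be {7,9}.
The 11 across and the 16 down share only 7, so (1,2) = 7.
Given what's placed, (1,3) must be 3 to fit the 11 across and 11 down.
(2,1) = 5: only digit in both the 22-across and 6-down candidate sets.
(2,2) = 16 − 7 = 9 completes the 16 down.
(2,3) = 22 − 14 = 8 completes the 22 across.
(1,1) = 11 − 10 = 1 completes the 11 across.

5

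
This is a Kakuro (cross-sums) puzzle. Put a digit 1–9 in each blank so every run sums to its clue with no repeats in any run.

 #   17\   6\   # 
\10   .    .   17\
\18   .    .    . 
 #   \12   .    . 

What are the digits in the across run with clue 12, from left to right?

3, 9

17 in 2 cells must be {8,9}; 6 in 3 cells must be {1,2,3}.
The 12 across and the 6 down share only 3, so R3C2 = 3.
R3C3 = 12 − 3 = 9 completes the 12 across.
R2C3 = 17 − 9 = 8 completes the 17 down.
R2C1 = 9: the only remaining digit allowed by both the 18 across and the 17 down.
R2C2 = 18 − 17 = 1 completes the 18 across.
R1C1 = 17 − 9 = 8 completes the 17 down.
R1C2 = 10 − 8 = 2 completes the 10 across.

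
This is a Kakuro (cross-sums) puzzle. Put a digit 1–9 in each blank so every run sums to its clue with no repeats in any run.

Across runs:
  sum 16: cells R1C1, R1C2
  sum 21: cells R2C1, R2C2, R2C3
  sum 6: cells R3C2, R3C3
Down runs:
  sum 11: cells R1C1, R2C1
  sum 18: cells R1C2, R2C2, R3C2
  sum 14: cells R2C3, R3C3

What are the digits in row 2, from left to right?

16 in 2 cells must be {7,9}.
The 6 across and the 14 down share only 5, so R3C3 = 5.
R2C3 = 14 − 5 = 9 completes the 14 down.
R3C2 = 6 − 5 = 1 completes the 6 across.
R1C2 = 9: the only remaining digit allowed by both the 16 across and the 18 down.
R2C2 = 18 − 10 = 8 completes the 18 down.
R1C1 = 16 − 9 = 7 completes the 16 across.
R2C1 = 21 − 17 = 4 completes the 21 across.

4, 8, 9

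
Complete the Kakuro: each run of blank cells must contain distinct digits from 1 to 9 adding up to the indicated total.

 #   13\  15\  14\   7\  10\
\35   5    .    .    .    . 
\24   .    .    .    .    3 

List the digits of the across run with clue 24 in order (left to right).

8, 7, 5, 1, 3

35 in 5 cells must be {5,6,7,8,9}.
Given what's placed, R1C4 must be 6 to fit the 35 across and 7 down.
R1C5 = 10 − 3 = 7 completes the 10 down.
R2C1 = 13 − 5 = 8 completes the 13 down.
R2C4 = 7 − 6 = 1 completes the 7 down.
R2C2 = 7: the only remaining digit allowed by both the 24 across and the 15 down.
R2C3 = 24 − 19 = 5 completes the 24 across.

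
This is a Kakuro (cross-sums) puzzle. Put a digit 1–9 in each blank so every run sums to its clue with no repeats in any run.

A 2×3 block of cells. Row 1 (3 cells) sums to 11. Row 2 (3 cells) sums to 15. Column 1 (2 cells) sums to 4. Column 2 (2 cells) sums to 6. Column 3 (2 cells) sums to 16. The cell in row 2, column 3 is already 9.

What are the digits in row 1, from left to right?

3, 1, 7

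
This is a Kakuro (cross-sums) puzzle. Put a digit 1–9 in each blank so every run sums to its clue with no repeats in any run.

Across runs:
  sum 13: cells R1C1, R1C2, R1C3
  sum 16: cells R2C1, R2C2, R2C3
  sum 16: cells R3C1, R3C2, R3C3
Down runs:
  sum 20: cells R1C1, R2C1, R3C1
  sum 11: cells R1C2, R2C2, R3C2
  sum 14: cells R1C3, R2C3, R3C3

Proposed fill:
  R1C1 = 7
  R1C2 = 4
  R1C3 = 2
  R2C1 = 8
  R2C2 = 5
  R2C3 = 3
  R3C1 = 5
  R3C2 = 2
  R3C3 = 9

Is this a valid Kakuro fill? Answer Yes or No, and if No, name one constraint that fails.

Yes

Across: 7+4+2=13; 8+5+3=16; 5+2+9=16. Down: 7+8+5=20; 4+5+2=11; 2+3+9=14. No digit repeats within any run.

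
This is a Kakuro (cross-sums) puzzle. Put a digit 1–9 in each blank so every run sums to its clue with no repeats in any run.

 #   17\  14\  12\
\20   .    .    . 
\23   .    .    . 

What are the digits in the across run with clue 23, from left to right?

8, 6, 9

23 in 3 cells must be {6,8,9}; 17 in 2 cells must be {8,9}.
Nothing is forced directly, so branch on R1C1, whose candidates are 8 or 9. If R1C1 = 8: that forces R2C1 = 9, R2C3 = 8, after which R1C3 would have to be in {3,5,7,9} for the 20 across but in {4} for the 12 down — contradiction. So R1C1 = 9.
R2C1 = 17 − 9 = 8 completes the 17 down.
Given what's placed, R2C3 must be 9 to fit the 23 across and 12 down.
R1C3 = 12 − 9 = 3 completes the 12 down.
R2C2 = 23 − 17 = 6 completes the 23 across.
R1C2 = 20 − 12 = 8 completes the 20 across.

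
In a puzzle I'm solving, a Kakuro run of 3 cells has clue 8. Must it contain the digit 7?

No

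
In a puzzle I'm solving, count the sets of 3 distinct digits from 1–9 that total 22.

3 distinct digits from 1–9 sum between 6 and 24.
Enumerating: {5,8,9}, {6,7,9}.

2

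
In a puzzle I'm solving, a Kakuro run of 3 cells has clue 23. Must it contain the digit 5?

The only way to make 23 from 3 distinct digits is {6,8,9}, which does not contain 5.

No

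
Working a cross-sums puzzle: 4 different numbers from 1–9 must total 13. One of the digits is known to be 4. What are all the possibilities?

4 distinct digits from 1–9 sum between 10 and 30.
Keeping only sets containing 4.

{1,2,4,6}; {1,3,4,5}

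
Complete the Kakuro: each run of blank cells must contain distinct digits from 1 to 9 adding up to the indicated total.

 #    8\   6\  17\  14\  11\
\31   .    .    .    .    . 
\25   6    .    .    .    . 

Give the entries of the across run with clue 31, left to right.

17 in 2 cells must be {8,9}.
R1C1 = 8 − 6 = 2 completes the 8 down.
R1C2 = 5: the only remaining digit allowed by both the 31 across and the 6 down.
R2C2 = 6 − 5 = 1 completes the 6 down.
Nothing is forced directly, so branch on R1C3, whose candidates are 8 or 9. If R1C3 = 9: that forces R1C4 = 8, R1C5 = 7, R2C3 = 8, after which R2C4 would have to be in {3,7} for the 25 across but in {6} for the 14 down — contradiction. So R1C3 = 8.
Given what's placed, R1C4 must be 9 to fit the 31 across and 14 down.
R1C5 = 31 − 24 = 7 completes the 31 across.

2, 5, 8, 9, 7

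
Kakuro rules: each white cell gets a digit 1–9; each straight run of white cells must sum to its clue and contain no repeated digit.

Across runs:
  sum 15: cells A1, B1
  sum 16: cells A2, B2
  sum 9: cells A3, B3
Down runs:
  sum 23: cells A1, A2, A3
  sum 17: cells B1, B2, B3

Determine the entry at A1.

6

16 in 2 cells must be {7,9}; 23 in 3 cells must be {6,8,9}.
The 16 across and the 23 down share only 9, so A2 = 9.
B2 = 16 − 9 = 7 completes the 16 across.
Nothing is forced directly, so branch on A1, whose candidates are 6 or 8. If A1 = 8: then B1 would have to be in {7} for the 15 across but in {1,2,4,6,8,9} for the 17 down — contradiction. So A1 = 6.
B1 = 15 − 6 = 9 completes the 15 across.
A3 = 23 − 15 = 8 completes the 23 down.
B3 = 9 − 8 = 1 completes the 9 across.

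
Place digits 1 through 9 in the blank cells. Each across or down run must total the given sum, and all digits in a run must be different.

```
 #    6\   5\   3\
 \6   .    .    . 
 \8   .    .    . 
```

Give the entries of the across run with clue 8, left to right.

5 2 1

6 in 3 cells must be {1,2,3}; 3 in 2 cells must be {1,2}.
Nothing is forced directly, so branch on R1C1, whose candidates are 1 or 2. If R1C1 = 2: that forces R1C3 = 1, R2C1 = 4, after which R2C3 would have to be in {1,3} for the 8 across but in {2} for the 3 down — contradiction. So R1C1 = 1.
Given what's placed, R1C3 must be 2 to fit the 6 across and 3 down.
R2C1 = 6 − 1 = 5 completes the 6 down.
R2C3 = 3 − 2 = 1 completes the 3 down.
R1C2 = 6 − 3 = 3 completes the 6 across.
R2C2 = 8 − 6 = 2 completes the 8 across.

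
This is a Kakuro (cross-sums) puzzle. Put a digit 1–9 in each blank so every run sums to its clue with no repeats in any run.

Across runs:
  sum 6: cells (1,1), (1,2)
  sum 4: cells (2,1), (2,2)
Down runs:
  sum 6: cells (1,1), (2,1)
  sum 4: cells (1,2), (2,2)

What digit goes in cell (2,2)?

3

4 in 2 cells must be {1,3}.
The 6 across and the 4 down share only 1, so (1,2) = 1.
The 4 across and the 6 down share only 1, so (2,1) = 1.
(2,2) = 4 − 1 = 3 completes the 4 across.
(1,1) = 6 − 1 = 5 completes the 6 across.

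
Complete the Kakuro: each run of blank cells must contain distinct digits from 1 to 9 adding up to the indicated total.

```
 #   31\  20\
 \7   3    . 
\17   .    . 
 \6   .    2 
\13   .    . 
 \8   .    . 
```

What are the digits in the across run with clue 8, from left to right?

7 1

17 in 2 cells must be {8,9}.
R1C2 = 7 − 3 = 4 completes the 7 across.
Given what's placed, R2C2 must be 8 to fit the 17 across and 20 down.
R3C1 = 6 − 2 = 4 completes the 6 across.
Given what's placed, R4C2 must be 5 to fit the 13 across and 20 down.
Given what's placed, R5C1 must be 7 to fit the 8 across and 31 down.
R5C2 = 8 − 7 = 1 completes the 8 across.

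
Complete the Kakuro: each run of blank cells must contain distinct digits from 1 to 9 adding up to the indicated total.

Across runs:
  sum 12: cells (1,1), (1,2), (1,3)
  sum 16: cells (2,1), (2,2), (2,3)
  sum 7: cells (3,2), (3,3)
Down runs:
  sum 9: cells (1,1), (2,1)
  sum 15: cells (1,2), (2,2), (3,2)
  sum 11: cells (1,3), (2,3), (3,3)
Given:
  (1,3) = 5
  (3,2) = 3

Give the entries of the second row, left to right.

Given what's placed, (1,2) must be 4 to fit the 12 across and 15 down.
(2,2) = 15 − 7 = 8 completes the 15 down.
Given what's placed, (2,3) must be 2 to fit the 16 across and 11 down.
(3,3) = 7 − 3 = 4 completes the 7 across.
(1,1) = 12 − 9 = 3 completes the 12 across.
(2,1) = 16 − 10 = 6 completes the 16 across.

6 8 2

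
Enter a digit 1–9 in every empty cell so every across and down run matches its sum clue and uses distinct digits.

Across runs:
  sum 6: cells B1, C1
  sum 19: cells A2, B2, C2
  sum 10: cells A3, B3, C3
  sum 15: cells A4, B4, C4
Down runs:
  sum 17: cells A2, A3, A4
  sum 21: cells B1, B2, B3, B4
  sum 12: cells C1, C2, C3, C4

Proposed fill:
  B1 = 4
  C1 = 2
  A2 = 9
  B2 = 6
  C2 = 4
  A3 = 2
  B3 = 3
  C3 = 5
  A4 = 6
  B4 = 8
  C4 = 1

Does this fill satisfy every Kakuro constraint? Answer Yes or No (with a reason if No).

Yes

Across: 4+2=6; 9+6+4=19; 2+3+5=10; 6+8+1=15. Down: 9+2+6=17; 4+6+3+8=21; 2+4+5+1=12. No digit repeats within any run.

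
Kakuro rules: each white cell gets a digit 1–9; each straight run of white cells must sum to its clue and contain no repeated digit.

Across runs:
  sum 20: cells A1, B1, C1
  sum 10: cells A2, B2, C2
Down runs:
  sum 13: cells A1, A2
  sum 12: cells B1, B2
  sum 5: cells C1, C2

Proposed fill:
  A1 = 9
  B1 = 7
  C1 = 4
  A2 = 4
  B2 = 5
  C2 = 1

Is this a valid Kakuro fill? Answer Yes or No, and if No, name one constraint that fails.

Yes

Across: 9+7+4=20; 4+5+1=10. Down: 9+4=13; 7+5=12; 4+1=5. No digit repeats within any run.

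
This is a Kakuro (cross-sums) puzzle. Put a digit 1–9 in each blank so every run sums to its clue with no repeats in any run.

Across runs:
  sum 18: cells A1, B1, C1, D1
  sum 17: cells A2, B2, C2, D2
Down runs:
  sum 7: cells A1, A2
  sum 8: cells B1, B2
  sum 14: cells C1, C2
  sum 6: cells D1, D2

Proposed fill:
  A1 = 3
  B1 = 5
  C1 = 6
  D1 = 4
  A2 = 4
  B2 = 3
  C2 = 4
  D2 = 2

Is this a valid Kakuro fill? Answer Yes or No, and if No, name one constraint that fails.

No — the across run A2–D2 sums to 13, not 17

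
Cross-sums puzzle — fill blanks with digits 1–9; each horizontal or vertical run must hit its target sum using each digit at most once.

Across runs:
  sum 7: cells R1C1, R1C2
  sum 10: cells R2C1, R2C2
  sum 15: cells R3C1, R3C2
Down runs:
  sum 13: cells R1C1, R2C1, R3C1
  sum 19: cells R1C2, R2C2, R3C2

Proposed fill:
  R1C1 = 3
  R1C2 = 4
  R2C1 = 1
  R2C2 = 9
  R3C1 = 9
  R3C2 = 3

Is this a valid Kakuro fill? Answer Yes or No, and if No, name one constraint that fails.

No — the across run R3C1–R3C2 sums to 12, not 15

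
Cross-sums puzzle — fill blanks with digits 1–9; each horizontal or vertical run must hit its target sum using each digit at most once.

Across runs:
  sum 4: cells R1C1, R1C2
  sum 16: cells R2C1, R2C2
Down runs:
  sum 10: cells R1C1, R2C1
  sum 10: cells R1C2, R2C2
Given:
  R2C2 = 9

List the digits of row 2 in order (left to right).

7, 9

4 in 2 cells must be {1,3}; 16 in 2 cells must be {7,9}.
R1C2 = 10 − 9 = 1 completes the 10 down.
R2C1 = 16 − 9 = 7 completes the 16 across.
R1C1 = 4 − 1 = 3 completes the 4 across.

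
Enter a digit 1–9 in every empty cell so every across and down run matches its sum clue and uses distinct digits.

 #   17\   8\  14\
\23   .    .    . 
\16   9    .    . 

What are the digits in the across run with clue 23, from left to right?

23 in 3 cells must be {6,8,9}; 17 in 2 cells must be {8,9}.
R1C1 = 17 − 9 = 8 completes the 17 down.
Given what's placed, R1C2 must be 6 to fit the 23 across and 8 down.
R1C3 = 23 − 14 = 9 completes the 23 across.
R2C2 = 8 − 6 = 2 completes the 8 down.
R2C3 = 16 − 11 = 5 completes the 16 across.

8 6 9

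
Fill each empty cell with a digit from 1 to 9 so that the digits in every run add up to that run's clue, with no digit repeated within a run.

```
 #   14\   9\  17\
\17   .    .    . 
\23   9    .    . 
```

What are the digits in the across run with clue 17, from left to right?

5, 3, 9

23 in 3 cells must be {6,8,9}; 17 in 2 cells must be {8,9}.
R1C1 = 14 − 9 = 5 completes the 14 down.
Given what's placed, R2C3 must be 8 to fit the 23 across and 17 down.
R1C3 = 17 − 8 = 9 completes the 17 down.
R2C2 = 23 − 17 = 6 completes the 23 across.
R1C2 = 17 − 14 = 3 completes the 17 across.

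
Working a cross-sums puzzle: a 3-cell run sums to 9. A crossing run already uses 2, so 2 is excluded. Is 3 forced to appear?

Yes

The only way to make 9 from 3 distinct digits under that restriction is {1,3,5}, which contains 3.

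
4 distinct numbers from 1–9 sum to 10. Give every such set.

4 distinct digits from 1–9 sum between 10 and 30.
Only one set works: {1,2,3,4}.

{1,2,3,4}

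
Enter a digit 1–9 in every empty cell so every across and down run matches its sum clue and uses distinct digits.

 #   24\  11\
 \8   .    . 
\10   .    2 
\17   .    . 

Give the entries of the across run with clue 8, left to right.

17 in 2 cells must be {8,9}; 24 in 3 cells must be {7,8,9}.
R1C1 = 7: only digit in both the 8-across and 24-down candidate sets.
R1C2 = 8 − 7 = 1 completes the 8 across.
R2C1 = 10 − 2 = 8 completes the 10 across.
R3C1 = 24 − 15 = 9 completes the 24 down.
R3C2 = 17 − 9 = 8 completes the 17 across.

7 1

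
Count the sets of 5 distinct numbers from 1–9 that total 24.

5 distinct digits from 1–9 sum between 15 and 35.

11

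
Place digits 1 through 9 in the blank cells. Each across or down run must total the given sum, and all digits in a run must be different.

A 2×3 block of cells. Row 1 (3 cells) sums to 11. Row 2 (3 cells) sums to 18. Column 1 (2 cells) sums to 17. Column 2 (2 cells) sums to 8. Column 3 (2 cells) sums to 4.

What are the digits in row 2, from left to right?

9 6 3

17 in 2 cells must be {8,9}; 4 in 2 cells must be {1,3}.
The 11 across and the 17 down share only 8, so (1,1) = 8.
Given what's placed, (1,3) must be 1 to fit the 11 across and 4 down.
(2,1) = 17 − 8 = 9 completes the 17 down.
(2,3) = 4 − 1 = 3 completes the 4 down.
(1,2) = 11 − 9 = 2 completes the 11 across.
(2,2) = 18 − 12 = 6 completes the 18 across.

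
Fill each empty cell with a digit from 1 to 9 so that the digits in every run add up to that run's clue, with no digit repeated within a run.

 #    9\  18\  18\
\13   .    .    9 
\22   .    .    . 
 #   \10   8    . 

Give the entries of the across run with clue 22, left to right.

R3C3 = 10 − 8 = 2 completes the 10 across.
R2C3 = 18 − 11 = 7 completes the 18 down.
Given what's placed, R2C1 must be 6 to fit the 22 across and 9 down.
R2C2 = 22 − 13 = 9 completes the 22 across.
R1C1 = 9 − 6 = 3 completes the 9 down.
R1C2 = 13 − 12 = 1 completes the 13 across.

6, 9, 7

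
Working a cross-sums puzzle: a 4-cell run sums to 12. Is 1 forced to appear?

Yes

Every partition of 12 into 4 distinct digits includes 1: {1,2,3,6}, {1,2,4,5}.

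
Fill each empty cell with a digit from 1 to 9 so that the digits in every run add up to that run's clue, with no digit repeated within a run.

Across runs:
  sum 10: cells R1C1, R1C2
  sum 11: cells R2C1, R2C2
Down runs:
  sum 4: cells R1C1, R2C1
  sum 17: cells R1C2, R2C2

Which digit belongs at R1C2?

9

4 in 2 cells must be {1,3}; 17 in 2 cells must be {8,9}.
The 11 across and the 4 down share only 3, so R2C1 = 3.
R2C2 = 11 − 3 = 8 completes the 11 across.
R1C1 = 4 − 3 = 1 completes the 4 down.
R1C2 = 10 − 1 = 9 completes the 10 across.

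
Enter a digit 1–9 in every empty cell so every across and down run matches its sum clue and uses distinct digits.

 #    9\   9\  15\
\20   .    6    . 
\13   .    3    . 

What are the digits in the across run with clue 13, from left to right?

4 3 6

Given what's placed, R1C1 must be 5 to fit the 20 across and 9 down.
R1C3 = 20 − 11 = 9 completes the 20 across.
R2C1 = 9 − 5 = 4 completes the 9 down.
R2C3 = 13 − 7 = 6 completes the 13 across.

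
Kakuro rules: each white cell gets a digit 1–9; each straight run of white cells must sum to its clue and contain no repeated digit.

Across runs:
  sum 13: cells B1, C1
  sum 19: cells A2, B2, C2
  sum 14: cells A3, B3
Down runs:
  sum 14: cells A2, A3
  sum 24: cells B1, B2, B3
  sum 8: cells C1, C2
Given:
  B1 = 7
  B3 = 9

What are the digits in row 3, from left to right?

5 9

24 in 3 cells must be {7,8,9}.
C1 = 13 − 7 = 6 completes the 13 across.
B2 = 24 − 16 = 8 completes the 24 down.
C2 = 8 − 6 = 2 completes the 8 down.
A3 = 14 − 9 = 5 completes the 14 across.
A2 = 19 − 10 = 9 completes the 19 across.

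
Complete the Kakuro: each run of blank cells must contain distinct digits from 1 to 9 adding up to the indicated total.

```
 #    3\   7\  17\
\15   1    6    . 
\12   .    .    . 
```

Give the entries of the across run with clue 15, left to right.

3 in 2 cells must be {1,2}; 17 in 2 cells must be {8,9}.
R1C3 = 15 − 7 = 8 completes the 15 across.
R2C1 = 3 − 1 = 2 completes the 3 down.
R2C2 = 7 − 6 = 1 completes the 7 down.
R2C3 = 12 − 3 = 9 completes the 12 across.

1, 6, 8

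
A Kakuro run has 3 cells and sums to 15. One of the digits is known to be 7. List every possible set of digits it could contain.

{2,6,7}; {3,5,7}

3 distinct digits from 1–9 sum between 6 and 24.
Keeping only sets containing 7.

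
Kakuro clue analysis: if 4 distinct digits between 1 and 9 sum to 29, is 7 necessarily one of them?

The only way to make 29 from 4 distinct digits is {5,7,8,9}, which contains 7.

Yes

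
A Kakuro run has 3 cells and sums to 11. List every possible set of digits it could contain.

3 distinct digits from 1–9 sum between 6 and 24.

{1,2,8}; {1,3,7}; {1,4,6}; {2,3,6}; {2,4,5}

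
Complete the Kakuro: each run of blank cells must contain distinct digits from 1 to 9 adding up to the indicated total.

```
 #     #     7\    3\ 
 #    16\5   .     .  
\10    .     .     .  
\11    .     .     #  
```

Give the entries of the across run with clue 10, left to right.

16 in 2 cells must be {7,9}; 7 in 3 cells must be {1,2,4}; 3 in 2 cells must be {1,2}.
The 10 across and the 16 down share only 7, so R2C1 = 7.
R3C1 = 16 − 7 = 9 completes the 16 down.
R3C2 = 11 − 9 = 2 completes the 11 across.
R2C2 = 1: the only remaining digit allowed by both the 10 across and the 7 down.
R2C3 = 10 − 8 = 2 completes the 10 across.
R1C2 = 7 − 3 = 4 completes the 7 down.
R1C3 = 5 − 4 = 1 completes the 5 across.

7 1 2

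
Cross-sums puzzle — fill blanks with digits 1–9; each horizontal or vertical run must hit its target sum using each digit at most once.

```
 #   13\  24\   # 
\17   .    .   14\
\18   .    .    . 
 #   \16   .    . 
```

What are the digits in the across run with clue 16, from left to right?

7 9

17 in 2 cells must be {8,9}; 16 in 2 cells must be {7,9}; 24 in 3 cells must be {7,8,9}.
The 16 across and the 14 down share only 9, so R3C3 = 9.
R2C3 = 14 − 9 = 5 completes the 14 down.
R3C2 = 16 − 9 = 7 completes the 16 across.
R2C2 = 9: the only remaining digit allowed by both the 18 across and the 24 down.
R1C2 = 24 − 16 = 8 completes the 24 down.
R2C1 = 18 − 14 = 4 completes the 18 across.
R1C1 = 17 − 8 = 9 completes the 17 across.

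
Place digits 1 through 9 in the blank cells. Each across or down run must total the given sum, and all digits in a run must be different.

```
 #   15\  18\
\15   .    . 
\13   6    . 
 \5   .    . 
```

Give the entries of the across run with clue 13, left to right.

6 7

R2C2 = 13 − 6 = 7 completes the 13 across.
Nothing is forced directly, so branch on R1C1, whose candidates are 7 or 8. If R1C1 = 8: then R1C2 would have to be in {7} for the 15 across but in {2,3,5,6,8,9} for the 18 down — contradiction. So R1C1 = 7.
R1C2 = 15 − 7 = 8 completes the 15 across.
R3C1 = 15 − 13 = 2 completes the 15 down.
R3C2 = 5 − 2 = 3 completes the 5 across.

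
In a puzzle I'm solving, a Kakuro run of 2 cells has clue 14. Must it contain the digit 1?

No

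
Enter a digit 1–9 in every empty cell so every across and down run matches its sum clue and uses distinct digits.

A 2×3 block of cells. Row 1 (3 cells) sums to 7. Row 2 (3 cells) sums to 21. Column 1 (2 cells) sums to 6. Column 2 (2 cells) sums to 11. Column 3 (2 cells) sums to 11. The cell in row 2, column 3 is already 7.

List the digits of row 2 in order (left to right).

7 in 3 cells must be {1,2,4}.
(1,3) = 11 − 7 = 4 completes the 11 down.
Given what's placed, (2,1) must be 5 to fit the 21 across and 6 down.
(2,2) = 21 − 12 = 9 completes the 21 across.
(1,1) = 6 − 5 = 1 completes the 6 down.
(1,2) = 7 − 5 = 2 completes the 7 across.

5, 9, 7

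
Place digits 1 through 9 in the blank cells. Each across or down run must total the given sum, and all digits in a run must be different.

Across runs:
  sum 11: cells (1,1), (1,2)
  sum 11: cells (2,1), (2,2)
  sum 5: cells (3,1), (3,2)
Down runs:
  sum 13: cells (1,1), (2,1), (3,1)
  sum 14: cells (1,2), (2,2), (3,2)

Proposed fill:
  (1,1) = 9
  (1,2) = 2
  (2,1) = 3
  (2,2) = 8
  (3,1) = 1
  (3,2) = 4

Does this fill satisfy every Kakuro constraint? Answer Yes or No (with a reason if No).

Across: 9+2=11; 3+8=11; 1+4=5. Down: 9+3+1=13; 2+8+4=14. No digit repeats within any run.

Yes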